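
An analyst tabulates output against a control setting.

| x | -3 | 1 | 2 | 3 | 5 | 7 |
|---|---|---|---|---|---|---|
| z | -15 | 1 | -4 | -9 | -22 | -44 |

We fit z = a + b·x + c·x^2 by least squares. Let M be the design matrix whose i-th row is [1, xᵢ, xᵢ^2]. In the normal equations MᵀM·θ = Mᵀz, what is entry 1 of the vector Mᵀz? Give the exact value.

-93

Entry 1 ↔ basis 1, so (Mᵀz)_{1} = Σᵢ zᵢ = (1)·(-15) + (1)·(1) + (1)·(-4) + (1)·(-9) + (1)·(-22) + (1)·(-44) = -93.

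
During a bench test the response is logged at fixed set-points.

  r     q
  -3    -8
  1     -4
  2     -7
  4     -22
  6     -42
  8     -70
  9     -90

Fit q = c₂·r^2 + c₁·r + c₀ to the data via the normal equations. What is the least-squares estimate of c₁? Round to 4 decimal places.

Compute the Gram sums: Σr^2·r^2 = 12307, Σr^2·r = 1503, Σr^2 = 211, Σr·r = 211, Σr = 27, Σ1 = 7.
Right-hand side: Σr^2·q = -13738, Σr·q = -1704, Σq = -243.
So MᵀM·[c₂, c₁, c₀]ᵀ = Mᵀq: [[12307, 1503, 211]; [1503, 211, 27]; [211, 27, 7]]·[c₂, c₁, c₀]ᵀ = [-13738, -1704, -243]ᵀ.
Solving the 3×3 system (Gaussian elimination) gives c₂ = -274627/280956, c₁ = -81591/93652, c₀ = -132755/70239.

c₁ = -0.8712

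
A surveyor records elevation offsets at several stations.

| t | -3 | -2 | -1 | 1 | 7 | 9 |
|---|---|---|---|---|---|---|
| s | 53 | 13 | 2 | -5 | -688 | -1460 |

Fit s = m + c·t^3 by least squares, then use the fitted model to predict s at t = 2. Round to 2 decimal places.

ŝ = -17.77

The normal equations are: 6·m + 1037·c = -2085;  1037·m + 649885·c = -1301866.
(Σ1 = 6, Σt^3 = 1037, Σt^3·t^3 = 649885, Σs = -2085, Σt^3·s = -1301866.)
det = 6·649885 − 1037² = 2823941.
m = ((-2085)·649885 − 1037·(-1301866))/2823941 = -4975183/2823941; c = (6·(-1301866) − 1037·(-2085))/2823941 = -5649051/2823941.
At t = 2: ŝ = (-4975183/2823941)·(1) + (-5649051/2823941)·(8) = -50167591/2823941.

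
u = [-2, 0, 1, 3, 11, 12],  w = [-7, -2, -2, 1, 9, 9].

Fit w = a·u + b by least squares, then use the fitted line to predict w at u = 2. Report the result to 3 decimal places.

ŵ = -1.005

Forming MᵀM = [[279, 25]; [25, 6]] and Mᵀw = [222, 8]ᵀ gives MᵀM·[a, b]ᵀ = Mᵀw.
Eliminating b: 6·(row 1) − 25·(row 2) gives 1049·a = 6·222 − 25·8 = 1132, so a = 1132/1049.
Then b = (8 − 25·(1132/1049))/6 = -3318/1049.
At u = 2: ŵ = (1132/1049)·(2) + (-3318/1049)·(1) = -1054/1049.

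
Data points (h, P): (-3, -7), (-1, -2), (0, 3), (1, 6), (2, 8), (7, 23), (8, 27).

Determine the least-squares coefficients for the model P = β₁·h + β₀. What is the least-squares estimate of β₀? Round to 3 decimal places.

With design matrix A, AᵀA = [[128, 14]; [14, 7]] and AᵀP = [422, 58]ᵀ.
Δ = 128·7 − 14² = 700.
β₁ = (422·7 − 14·58)/700 = 153/50; β₀ = (128·58 − 14·422)/700 = 379/175.

β₀ = 2.166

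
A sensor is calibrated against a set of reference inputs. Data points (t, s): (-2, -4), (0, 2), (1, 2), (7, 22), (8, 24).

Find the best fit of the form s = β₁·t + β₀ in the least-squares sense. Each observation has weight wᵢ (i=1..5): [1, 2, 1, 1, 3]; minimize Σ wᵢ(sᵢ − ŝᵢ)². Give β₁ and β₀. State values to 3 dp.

The normal system AᵀWA·[β₁, β₀]ᵀ = AᵀWs is [[246, 30]; [30, 8]]·[β₁, β₀]ᵀ = [740, 96]ᵀ.
Determinant 246·8 − 30² = 1068.
β₁ = (740·8 − 30·96)/1068 = 760/267; β₀ = (246·96 − 30·740)/1068 = 118/89.

β₁ = 2.846, β₀ = 1.326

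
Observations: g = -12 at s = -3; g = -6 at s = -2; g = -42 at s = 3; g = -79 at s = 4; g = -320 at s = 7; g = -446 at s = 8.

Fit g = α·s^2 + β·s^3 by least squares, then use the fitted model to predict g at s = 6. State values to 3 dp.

ĝ = -215.320

Forming XᵀX = [[6931, 50567]; [50567, 385411]] and Xᵀg = [-45998, -343930]ᵀ gives XᵀX·[α, β]ᵀ = Xᵀg.
Eliminating β: 385411·(row 1) − 50567·(row 2) gives 114262152·α = 385411·(-45998) − 50567·(-343930) = -336626868, so α = -28052239/9521846.
Then β = ((-343930) − 50567·(-28052239/9521846))/385411 = -4816497/9521846.
At s = 6: ĝ = (-28052239/9521846)·(36) + (-4816497/9521846)·(216) = -1025121978/4760923.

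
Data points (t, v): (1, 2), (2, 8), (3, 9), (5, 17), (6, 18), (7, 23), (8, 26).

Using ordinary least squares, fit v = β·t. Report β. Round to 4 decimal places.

β = 3.2287

Setting ∂/∂β … = 0 gives: 188·β = 607.
(Σt·t = 188, Σt·v = 607.)
β = 607/188 = 3.22872.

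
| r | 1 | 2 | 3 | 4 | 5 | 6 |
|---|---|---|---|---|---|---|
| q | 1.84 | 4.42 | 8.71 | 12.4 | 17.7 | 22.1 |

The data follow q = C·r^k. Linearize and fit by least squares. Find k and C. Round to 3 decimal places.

k = 1.408, C = 1.787

Taking logs, ln q = k·ln r + ln C, so regress ln q on ln r.
Σln r = 6.5793, Σ(ln r)² = 9.4099, Σln q = 12.7472, Σln r·ln q = 17.0697.
Equations: 9.4099·k + 6.5793·ln C = 17.0697;  6.5793·k + 6·ln C = 12.7472.
Slope k = (n·Σln r·ln q − Σln r·Σln q)/(n·Σ(ln r)² − (Σln r)²) = (6·17.0697 − 6.5793·12.7472)/13.1729 = 1.40825; ln C = (Σln q − k·Σln r)/n = 0.58033, so C = exp(0.58033) = 1.78662.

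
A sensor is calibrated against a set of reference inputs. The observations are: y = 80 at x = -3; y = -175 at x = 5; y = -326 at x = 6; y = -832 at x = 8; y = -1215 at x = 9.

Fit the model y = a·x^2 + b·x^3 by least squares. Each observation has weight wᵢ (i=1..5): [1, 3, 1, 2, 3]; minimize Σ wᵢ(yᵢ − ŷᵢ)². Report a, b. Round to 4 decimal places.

Normal-equation sums: Σwᵢ·x^2·x^2 = 31127, Σwᵢ·x^2·x^3 = 259591, Σwᵢ·x^3·x^3 = 2212871.
Moment sums: Σwᵢ·x^2·y = -425882, Σwᵢ·x^3·y = -3647374.
Eliminating b: 2212871·(row 1) − 259591·(row 2) gives 1492548336·a = 2212871·(-425882) − 259591·(-3647374) = 4403536812, so a = 40773489/13819892.
Then b = ((-3647374) − 259591·(40773489/13819892))/2212871 = -27561817/13819892.

a = 2.9503, b = -1.9944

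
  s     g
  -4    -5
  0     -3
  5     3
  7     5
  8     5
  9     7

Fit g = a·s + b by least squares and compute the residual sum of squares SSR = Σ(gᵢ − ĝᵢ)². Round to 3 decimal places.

Sums needed: Σs·s = 235, Σs = 25, Σ1 = 6.
For Xᵀg: Σs·g = 173, Σg = 12.
Normal equations: [[235, 25]; [25, 6]]·[a, b]ᵀ = [173, 12]ᵀ.
Δ = 235·6 − 25² = 785.
a = (173·6 − 25·12)/785 = 738/785; b = (235·12 − 25·173)/785 = -301/157.
Residuals: 532/785, -170/157, 34/157, 264/785, -474/785, 358/785; SSR = 1856/785.

SSR = 2.364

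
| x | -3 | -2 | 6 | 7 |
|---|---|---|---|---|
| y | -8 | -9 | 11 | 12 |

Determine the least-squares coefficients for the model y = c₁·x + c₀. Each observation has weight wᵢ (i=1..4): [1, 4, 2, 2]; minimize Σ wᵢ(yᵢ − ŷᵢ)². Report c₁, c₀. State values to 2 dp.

c₁ = 2.31, c₀ = -3.63

Compute the Gram sums: Σwᵢ·x·x = 195, Σwᵢ·x = 15, Σwᵢ·1 = 9.
And Σwᵢ·x·y = 396, Σwᵢ·y = 2.
So AᵀWA·[c₁, c₀]ᵀ = AᵀWy: [[195, 15]; [15, 9]]·[c₁, c₀]ᵀ = [396, 2]ᵀ.
Eliminating c₀: 9·(row 1) − 15·(row 2) gives 1530·c₁ = 9·396 − 15·2 = 3534, so c₁ = 589/255.
Then c₀ = (2 − 15·(589/255))/9 = -185/51.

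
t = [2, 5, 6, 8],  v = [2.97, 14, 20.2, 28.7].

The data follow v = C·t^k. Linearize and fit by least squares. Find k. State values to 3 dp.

k = 1.667

With ln vᵢ as the transformed response and ln tᵢ as the regressor:
AᵀA = [[10.6052, 6.1738]; [6.1738, 4]], rhs = [17.3679, 10.0902]ᵀ  (here Σln t = 6.1738, Σ(ln t)² = 10.6052, Σln v = 10.0902, Σln t·ln v = 17.3679).
Slope k = (n·Σln t·ln v − Σln t·Σln v)/(n·Σ(ln t)² − (Σln t)²) = (4·17.3679 − 6.1738·10.0902)/4.3053 = 1.66697; ln C = (Σln v − k·Σln t)/n = -0.05033.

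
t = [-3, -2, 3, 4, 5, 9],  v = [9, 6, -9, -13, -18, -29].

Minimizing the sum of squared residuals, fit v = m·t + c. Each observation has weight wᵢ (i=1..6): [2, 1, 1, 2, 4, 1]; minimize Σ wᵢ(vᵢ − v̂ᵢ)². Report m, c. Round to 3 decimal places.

m = -3.261, c = -0.694

Setting ∂/∂m … = 0 gives: 244·m + 32·c = -818;  32·m + 11·c = -112.
(Σwᵢ·t·t = 244, Σwᵢ·t = 32, Σwᵢ·1 = 11, Σwᵢ·t·v = -818, Σwᵢ·v = -112.)
Determinant 244·11 − 32² = 1660.
m = ((-818)·11 − 32·(-112))/1660 = -2707/830; c = (244·(-112) − 32·(-818))/1660 = -288/415.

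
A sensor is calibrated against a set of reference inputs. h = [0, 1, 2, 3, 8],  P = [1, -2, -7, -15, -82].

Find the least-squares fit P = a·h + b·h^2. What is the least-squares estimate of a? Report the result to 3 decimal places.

From the data, Σh·h = 78, Σh·h^2 = 548, Σh^2·h^2 = 4194.
And Σh·P = -717, Σh^2·P = -5413.
So XᵀX·[a, b]ᵀ = XᵀP: [[78, 548]; [548, 4194]]·[a, b]ᵀ = [-717, -5413]ᵀ.
Determinant 78·4194 − 548² = 26828.
a = ((-717)·4194 − 548·(-5413))/26828 = -1073/706; b = (78·(-5413) − 548·(-717))/26828 = -771/706.

a = -1.520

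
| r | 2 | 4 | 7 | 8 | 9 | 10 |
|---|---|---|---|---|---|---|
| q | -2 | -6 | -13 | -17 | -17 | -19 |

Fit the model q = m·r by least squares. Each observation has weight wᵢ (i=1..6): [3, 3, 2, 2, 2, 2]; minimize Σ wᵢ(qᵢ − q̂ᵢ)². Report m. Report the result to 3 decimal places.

Sums needed: Σwᵢ·r·r = 648.
And Σwᵢ·r·q = -1224.
So XᵀWX·[m]ᵀ = XᵀWq: [[648]]·[m]ᵀ = [-1224]ᵀ.
m = (-1224)/648 = -1.88889.

m = -1.889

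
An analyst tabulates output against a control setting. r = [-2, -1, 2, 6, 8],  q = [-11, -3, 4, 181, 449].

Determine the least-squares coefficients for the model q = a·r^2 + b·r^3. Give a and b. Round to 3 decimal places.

Entries of XᵀX: Σr^2·r^2 = 5425, Σr^2·r^3 = 40543, Σr^3·r^3 = 308929.
Moment sums: Σr^2·q = 35221, Σr^3·q = 269107.
det = 5425·308929 − 40543² = 32204976.
a = (35221·308929 − 40543·269107)/32204976 = -1234033/1341874; b = (5425·269107 − 40543·35221)/32204976 = 1330853/1341874.

a = -0.920, b = 0.992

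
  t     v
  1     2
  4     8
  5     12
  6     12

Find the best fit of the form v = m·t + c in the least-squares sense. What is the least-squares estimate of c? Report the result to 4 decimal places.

c = -0.0714

Entries of XᵀX: Σt·t = 78, Σt = 16, Σ1 = 4.
Moment sums: Σt·v = 166, Σv = 34.
So XᵀX·[m, c]ᵀ = Xᵀv: [[78, 16]; [16, 4]]·[m, c]ᵀ = [166, 34]ᵀ.
Eliminating c: 4·(row 1) − 16·(row 2) gives 56·m = 4·166 − 16·34 = 120, so m = 15/7.
Then c = (34 − 16·(15/7))/4 = -1/14.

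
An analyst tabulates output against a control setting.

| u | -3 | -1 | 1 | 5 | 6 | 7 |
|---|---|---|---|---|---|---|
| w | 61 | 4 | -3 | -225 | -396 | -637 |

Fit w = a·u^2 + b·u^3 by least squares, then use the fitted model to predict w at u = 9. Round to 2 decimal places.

XᵀX·[a, b]ᵀ = Xᵀw reads: 4405·a + 27465·b = -50544;  27465·a + 180661·b = -333806.
(Σu^2·u^2 = 4405, Σu^2·u^3 = 27465, Σu^3·u^3 = 180661, Σu^2·w = -50544, Σu^3·w = -333806.)
det = 4405·180661 − 27465² = 41485480.
a = ((-50544)·180661 − 27465·(-333806))/41485480 = 18326103/20742740; b = (4405·(-333806) − 27465·(-50544))/41485480 = -8222447/4148548.
At u = 9: ŵ = (18326103/20742740)·(81) + (-8222447/4148548)·(729) = -7121601243/5185685.

ŵ = -1373.32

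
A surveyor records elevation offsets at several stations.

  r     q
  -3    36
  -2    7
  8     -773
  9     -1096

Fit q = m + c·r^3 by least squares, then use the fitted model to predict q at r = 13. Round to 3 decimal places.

With design matrix M, MᵀM = [[4, 1206]; [1206, 794378]] and Mᵀq = [-1826, -1195788]ᵀ.
Eliminating c: 794378·(row 1) − 1206·(row 2) gives 1723076·m = 794378·(-1826) − 1206·(-1195788) = -8413900, so m = -2103475/430769.
Then c = ((-1195788) − 1206·(-2103475/430769))/794378 = -645249/430769.
At r = 13: q̂ = (-2103475/430769)·(1) + (-645249/430769)·(2197) = -1419715528/430769.

q̂ = -3295.770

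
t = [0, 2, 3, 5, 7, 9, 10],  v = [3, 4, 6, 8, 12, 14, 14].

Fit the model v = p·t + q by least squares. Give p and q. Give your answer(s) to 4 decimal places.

p = 1.2345, q = 2.3655

With design matrix M, MᵀM = [[268, 36]; [36, 7]] and Mᵀv = [416, 61]ᵀ.
det = 268·7 − 36² = 580.
p = (416·7 − 36·61)/580 = 179/145; q = (268·61 − 36·416)/580 = 343/145.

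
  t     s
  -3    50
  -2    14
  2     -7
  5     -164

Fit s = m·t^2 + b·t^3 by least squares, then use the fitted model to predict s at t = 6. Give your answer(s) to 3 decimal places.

Normal-equation sums: Σt^2·t^2 = 738, Σt^2·t^3 = 2882, Σt^3·t^3 = 16482.
For Xᵀs: Σt^2·s = -3622, Σt^3·s = -22018.
XᵀX·[m, b]ᵀ = Xᵀs becomes [[738, 2882]; [2882, 16482]]·[m, b]ᵀ = [-3622, -22018]ᵀ.
Eliminating b: 16482·(row 1) − 2882·(row 2) gives 3857792·m = 16482·(-3622) − 2882·(-22018) = 3758072, so m = 469759/482224.
Then b = ((-22018) − 2882·(469759/482224))/16482 = -726335/482224.
At t = 6: ŝ = (469759/482224)·(36) + (-726335/482224)·(216) = -34994259/120556.

ŝ = -290.274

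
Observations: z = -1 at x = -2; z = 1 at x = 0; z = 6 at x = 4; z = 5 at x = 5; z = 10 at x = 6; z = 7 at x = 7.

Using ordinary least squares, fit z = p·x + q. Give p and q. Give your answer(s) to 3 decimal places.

The normal system AᵀA·[p, q]ᵀ = Aᵀz is [[130, 20]; [20, 6]]·[p, q]ᵀ = [160, 28]ᵀ.
Eliminating q: 6·(row 1) − 20·(row 2) gives 380·p = 6·160 − 20·28 = 400, so p = 20/19.
Then q = (28 − 20·(20/19))/6 = 22/19.

p = 1.053, q = 1.158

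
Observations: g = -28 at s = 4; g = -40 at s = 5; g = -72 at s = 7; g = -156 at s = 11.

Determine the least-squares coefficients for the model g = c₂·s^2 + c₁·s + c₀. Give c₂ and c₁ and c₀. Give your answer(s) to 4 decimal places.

Sums needed: Σs^2·s^2 = 17923, Σs^2·s = 1863, Σs^2 = 211, Σs·s = 211, Σs = 27, Σ1 = 4.
For Aᵀg: Σs^2·g = -23852, Σs·g = -2532, Σg = -296.
So AᵀA·[c₂, c₁, c₀]ᵀ = Aᵀg: [[17923, 1863, 211]; [1863, 211, 27]; [211, 27, 4]]·[c₂, c₁, c₀]ᵀ = [-23852, -2532, -296]ᵀ.
Solving the 3×3 system (Gaussian elimination) gives c₂ = -85/93, c₁ = -717/155, c₀ = 2528/465.

c₂ = -0.9140, c₁ = -4.6258, c₀ = 5.4366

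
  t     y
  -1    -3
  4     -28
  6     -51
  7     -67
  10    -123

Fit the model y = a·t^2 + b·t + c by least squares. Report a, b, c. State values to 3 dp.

With design matrix X, XᵀX = [[13954, 1622, 202]; [1622, 202, 26]; [202, 26, 5]] and Xᵀy = [-17870, -2114, -272]ᵀ.
Row-reducing yields a = -18679/18831, b = -37384/18831, c = -25126/6277.

a = -0.992, b = -1.985, c = -4.003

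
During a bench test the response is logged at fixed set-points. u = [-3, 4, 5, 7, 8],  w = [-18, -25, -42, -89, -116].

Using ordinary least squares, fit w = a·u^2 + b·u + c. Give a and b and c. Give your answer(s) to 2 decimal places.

Normal-equation sums: Σu^2·u^2 = 7459, Σu^2·u = 1017, Σu^2 = 163, Σu·u = 163, Σu = 21, Σ1 = 5.
And Σu^2·w = -13397, Σu·w = -1807, Σw = -290.
MᵀM·[a, b, c]ᵀ = Mᵀw becomes [[7459, 1017, 163]; [1017, 163, 21]; [163, 21, 5]]·[a, b, c]ᵀ = [-13397, -1807, -290]ᵀ.
Row-reducing yields a = -123941/62464, b = 58913/62464, c = 85065/31232.

a = -1.98, b = 0.94, c = 2.72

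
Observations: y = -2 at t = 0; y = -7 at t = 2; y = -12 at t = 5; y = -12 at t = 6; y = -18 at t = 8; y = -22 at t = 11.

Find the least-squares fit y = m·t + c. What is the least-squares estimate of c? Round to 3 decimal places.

From the data, Σt·t = 250, Σt = 32, Σ1 = 6.
And Σt·y = -532, Σy = -73.
Normal equations: [[250, 32]; [32, 6]]·[m, c]ᵀ = [-532, -73]ᵀ.
det = 250·6 − 32² = 476.
m = ((-532)·6 − 32·(-73))/476 = -214/119; c = (250·(-73) − 32·(-532))/476 = -613/238.

c = -2.576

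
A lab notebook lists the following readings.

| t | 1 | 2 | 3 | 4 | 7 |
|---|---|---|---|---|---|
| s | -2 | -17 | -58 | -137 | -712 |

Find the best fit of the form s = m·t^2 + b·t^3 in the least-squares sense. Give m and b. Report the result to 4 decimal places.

Compute the Gram sums: Σt^2·t^2 = 2755, Σt^2·t^3 = 18107, Σt^3·t^3 = 122539.
Moment sums: Σt^2·s = -37672, Σt^3·s = -254688.
Normal equations: [[2755, 18107]; [18107, 122539]]·[m, b]ᵀ = [-37672, -254688]ᵀ.
Δ = 2755·122539 − 18107² = 9731496.
m = ((-37672)·122539 − 18107·(-254688))/9731496 = -581699/1216437; b = (2755·(-254688) − 18107·(-37672))/9731496 = -128543/64023.

m = -0.4782, b = -2.0078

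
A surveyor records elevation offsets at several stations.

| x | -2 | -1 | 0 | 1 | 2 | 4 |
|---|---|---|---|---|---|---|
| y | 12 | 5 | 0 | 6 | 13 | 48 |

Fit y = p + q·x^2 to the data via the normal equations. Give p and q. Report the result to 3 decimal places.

p = 1.415, q = 2.904

Normal-equation sums: Σ1 = 6, Σx^2 = 26, Σx^2·x^2 = 290.
Moment sums: Σy = 84, Σx^2·y = 879.
Normal equations: [[6, 26]; [26, 290]]·[p, q]ᵀ = [84, 879]ᵀ.
Determinant 6·290 − 26² = 1064.
p = (84·290 − 26·879)/1064 = 753/532; q = (6·879 − 26·84)/1064 = 1545/532.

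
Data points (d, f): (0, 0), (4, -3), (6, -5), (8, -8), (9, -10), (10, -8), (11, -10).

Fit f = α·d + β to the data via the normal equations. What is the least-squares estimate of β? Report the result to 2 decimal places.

The normal system XᵀX·[α, β]ᵀ = Xᵀf is [[418, 48]; [48, 7]]·[α, β]ᵀ = [-386, -44]ᵀ.
Δ = 418·7 − 48² = 622.
α = ((-386)·7 − 48·(-44))/622 = -295/311; β = (418·(-44) − 48·(-386))/622 = 68/311.

β = 0.22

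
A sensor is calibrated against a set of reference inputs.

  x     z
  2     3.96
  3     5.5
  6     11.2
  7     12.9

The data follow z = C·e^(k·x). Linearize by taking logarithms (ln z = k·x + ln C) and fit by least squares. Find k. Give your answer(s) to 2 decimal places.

Linearized form: ln z = k·x + ln C. From the 4 transformed points,
Σx = 18.0000, Σ(x)² = 98.0000, Σln z = 8.0541, Σx·ln z = 40.2628.
Equations: 98.0000·k + 18.0000·ln C = 40.2628;  18.0000·k + 4·ln C = 8.0541.
Solving (det = 68.0000): k = 0.23642, ln C = 0.94963.

k = 0.24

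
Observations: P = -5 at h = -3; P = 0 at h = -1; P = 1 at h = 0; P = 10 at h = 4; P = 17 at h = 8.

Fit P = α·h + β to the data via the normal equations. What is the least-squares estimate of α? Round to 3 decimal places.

Setting ∂/∂α … = 0 gives: 90·α + 8·β = 191;  8·α + 5·β = 23.
(Σh·h = 90, Σh = 8, Σ1 = 5, Σh·P = 191, ΣP = 23.)
Eliminating β: 5·(row 1) − 8·(row 2) gives 386·α = 5·191 − 8·23 = 771, so α = 771/386.
Then β = (23 − 8·(771/386))/5 = 271/193.

α = 1.997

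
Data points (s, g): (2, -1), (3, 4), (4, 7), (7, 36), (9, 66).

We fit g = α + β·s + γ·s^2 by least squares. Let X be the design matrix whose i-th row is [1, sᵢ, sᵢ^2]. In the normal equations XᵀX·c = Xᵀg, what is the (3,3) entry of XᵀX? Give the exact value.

Row 3 ↔ basis s^2, column 3 ↔ basis s^2, so (XᵀX)_{3,3} = Σᵢ (s^2)·(s^2) = (4)·(4) + (9)·(9) + (16)·(16) + (49)·(49) + (81)·(81) = 9315.

9315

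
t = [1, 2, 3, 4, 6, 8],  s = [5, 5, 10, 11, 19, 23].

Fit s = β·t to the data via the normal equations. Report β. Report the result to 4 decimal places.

The normal equations are: 130·β = 387.
β = 387/130 = 2.97692.

β = 2.9769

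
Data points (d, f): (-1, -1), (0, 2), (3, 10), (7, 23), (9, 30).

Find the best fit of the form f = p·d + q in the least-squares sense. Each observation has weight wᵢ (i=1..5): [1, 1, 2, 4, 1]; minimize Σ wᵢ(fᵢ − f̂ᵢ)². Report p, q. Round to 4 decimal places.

With design matrix M, MᵀWM = [[296, 42]; [42, 9]] and MᵀWf = [975, 143]ᵀ.
Δ = 296·9 − 42² = 900.
p = (975·9 − 42·143)/900 = 923/300; q = (296·143 − 42·975)/900 = 689/450.

p = 3.0767, q = 1.5311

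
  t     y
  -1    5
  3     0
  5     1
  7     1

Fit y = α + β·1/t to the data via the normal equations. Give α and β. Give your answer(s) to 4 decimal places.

Normal-equation sums: Σ1 = 4, Σ1/t = -34/105, Σ1/t·1/t = 12916/11025.
And Σy = 7, Σ1/t·y = -163/35.
MᵀM·[α, β]ᵀ = Mᵀy becomes [[4, -34/105]; [-34/105, 12916/11025]]·[α, β]ᵀ = [7, -163/35]ᵀ.
Determinant 4·(12916/11025) − (-34/105)² = 5612/1225.
α = (7·(12916/11025) − (-34/105)·(-163/35))/(5612/1225) = 36893/25254; β = (4·(-163/35) − (-34/105)·7)/(5612/1225) = -30065/8418.

α = 1.4609, β = -3.5715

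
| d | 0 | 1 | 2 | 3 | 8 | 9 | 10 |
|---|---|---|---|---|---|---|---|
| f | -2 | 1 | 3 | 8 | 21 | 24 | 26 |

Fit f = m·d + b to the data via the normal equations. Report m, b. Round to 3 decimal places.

m = 2.834, b = -1.790

The normal system XᵀX·[m, b]ᵀ = Xᵀf is [[259, 33]; [33, 7]]·[m, b]ᵀ = [675, 81]ᵀ.
Δ = 259·7 − 33² = 724.
m = (675·7 − 33·81)/724 = 513/181; b = (259·81 − 33·675)/724 = -324/181.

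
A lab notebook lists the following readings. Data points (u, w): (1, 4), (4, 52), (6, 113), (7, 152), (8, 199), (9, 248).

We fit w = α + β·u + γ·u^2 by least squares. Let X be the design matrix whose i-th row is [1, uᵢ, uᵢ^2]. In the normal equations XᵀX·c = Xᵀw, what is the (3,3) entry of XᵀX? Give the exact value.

14611

Row 3 ↔ basis u^2, column 3 ↔ basis u^2, so (XᵀX)_{3,3} = Σᵢ (u^2)·(u^2) = (1)·(1) + (16)·(16) + (36)·(36) + (49)·(49) + (64)·(64) + (81)·(81) = 14611.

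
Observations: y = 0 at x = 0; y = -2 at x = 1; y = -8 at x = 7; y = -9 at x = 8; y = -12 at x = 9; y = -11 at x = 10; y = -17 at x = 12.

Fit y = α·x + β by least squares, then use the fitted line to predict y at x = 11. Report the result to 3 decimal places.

ŷ = -13.840

The normal equations are: 439·α + 47·β = -552;  47·α + 7·β = -59.
Eliminating β: 7·(row 1) − 47·(row 2) gives 864·α = 7·(-552) − 47·(-59) = -1091, so α = -1091/864.
Then β = ((-59) − 47·(-1091/864))/7 = 43/864.
At x = 11: ŷ = (-1091/864)·(11) + (43/864)·(1) = -1993/144.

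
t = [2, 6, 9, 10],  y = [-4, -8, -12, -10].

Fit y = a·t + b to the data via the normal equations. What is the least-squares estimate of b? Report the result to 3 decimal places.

The normal equations are: 221·a + 27·b = -264;  27·a + 4·b = -34.
(Σt·t = 221, Σt = 27, Σ1 = 4, Σt·y = -264, Σy = -34.)
Eliminating b: 4·(row 1) − 27·(row 2) gives 155·a = 4·(-264) − 27·(-34) = -138, so a = -138/155.
Then b = ((-34) − 27·(-138/155))/4 = -386/155.

b = -2.490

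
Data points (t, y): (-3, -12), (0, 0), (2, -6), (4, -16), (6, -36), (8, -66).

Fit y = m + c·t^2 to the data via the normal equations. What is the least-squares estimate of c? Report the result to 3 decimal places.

Entries of MᵀM: Σ1 = 6, Σt^2 = 129, Σt^2·t^2 = 5745.
And Σy = -136, Σt^2·y = -5908.
Normal equations: [[6, 129]; [129, 5745]]·[m, c]ᵀ = [-136, -5908]ᵀ.
Eliminating c: 5745·(row 1) − 129·(row 2) gives 17829·m = 5745·(-136) − 129·(-5908) = -19188, so m = -2132/1981.
Then c = ((-5908) − 129·(-2132/1981))/5745 = -5968/5943.

c = -1.004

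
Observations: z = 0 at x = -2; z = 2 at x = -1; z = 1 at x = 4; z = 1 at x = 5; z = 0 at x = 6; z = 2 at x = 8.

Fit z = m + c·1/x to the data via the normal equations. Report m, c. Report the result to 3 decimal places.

Normal-equation sums: Σ1 = 6, Σ1/x = -91/120, Σ1/x·1/x = 20101/14400.
Right-hand side: Σz = 6, Σ1/x·z = -13/10.
Normal equations: [[6, -91/120]; [-91/120, 20101/14400]]·[m, c]ᵀ = [6, -13/10]ᵀ.
det = 6·(20101/14400) − (-91/120)² = 4493/576.
m = (6·(20101/14400) − (-91/120)·(-13/10))/(4493/576) = 21282/22465; c = (6·(-13/10) − (-91/120)·6)/(4493/576) = -1872/4493.

m = 0.947, c = -0.417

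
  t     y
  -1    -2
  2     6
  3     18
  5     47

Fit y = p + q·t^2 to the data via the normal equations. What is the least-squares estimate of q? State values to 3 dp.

Setting ∂/∂p … = 0 gives: 4·p + 39·q = 69;  39·p + 723·q = 1359.
det = 4·723 − 39² = 1371.
p = (69·723 − 39·1359)/1371 = -1038/457; q = (4·1359 − 39·69)/1371 = 915/457.

q = 2.002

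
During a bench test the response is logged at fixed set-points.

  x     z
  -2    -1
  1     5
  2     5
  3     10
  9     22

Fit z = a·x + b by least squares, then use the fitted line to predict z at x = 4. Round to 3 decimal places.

From the data, Σx·x = 99, Σx = 13, Σ1 = 5.
Moment sums: Σx·z = 245, Σz = 41.
MᵀM·[a, b]ᵀ = Mᵀz becomes [[99, 13]; [13, 5]]·[a, b]ᵀ = [245, 41]ᵀ.
Determinant 99·5 − 13² = 326.
a = (245·5 − 13·41)/326 = 346/163; b = (99·41 − 13·245)/326 = 437/163.
At x = 4: ẑ = (346/163)·(4) + (437/163)·(1) = 1821/163.

ẑ = 11.172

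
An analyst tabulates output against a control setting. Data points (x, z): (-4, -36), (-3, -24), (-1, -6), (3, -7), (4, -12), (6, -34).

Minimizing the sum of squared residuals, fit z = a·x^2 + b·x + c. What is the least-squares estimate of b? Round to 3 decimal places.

Compute the Gram sums: Σx^2·x^2 = 1971, Σx^2·x = 215, Σx^2 = 87, Σx·x = 87, Σx = 5, Σ1 = 6.
Moment sums: Σx^2·z = -2277, Σx·z = -51, Σz = -119.
So AᵀA·[a, b, c]ᵀ = Aᵀz: [[1971, 215, 87]; [215, 87, 5]; [87, 5, 6]]·[a, b, c]ᵀ = [-2277, -51, -119]ᵀ.
Row-reducing yields a = -157639/115392, b = 112763/38464, c = -142375/57696.

b = 2.932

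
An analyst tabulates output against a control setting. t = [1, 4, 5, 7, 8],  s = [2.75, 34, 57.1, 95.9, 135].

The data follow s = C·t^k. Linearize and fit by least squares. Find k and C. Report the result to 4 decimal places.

Linearized form: ln s = k·ln t + ln C. From the 5 transformed points,
Σln t = 7.0211, Σ(ln t)² = 12.6227, Σln s = 18.0513, Σln t·ln s = 30.4785.
Equations: 12.6227·k + 7.0211·ln C = 30.4785;  7.0211·k + 5·ln C = 18.0513.
Solving (det = 13.8181): k = 1.85642, ln C = 1.00345, so C = exp(1.00345) = 2.72768.

k = 1.8564, C = 2.7277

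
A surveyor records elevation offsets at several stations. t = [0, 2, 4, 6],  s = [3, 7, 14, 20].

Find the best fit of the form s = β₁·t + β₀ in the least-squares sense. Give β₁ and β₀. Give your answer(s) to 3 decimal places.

The normal system XᵀX·[β₁, β₀]ᵀ = Xᵀs is [[56, 12]; [12, 4]]·[β₁, β₀]ᵀ = [190, 44]ᵀ.
Determinant 56·4 − 12² = 80.
β₁ = (190·4 − 12·44)/80 = 29/10; β₀ = (56·44 − 12·190)/80 = 23/10.

β₁ = 2.900, β₀ = 2.300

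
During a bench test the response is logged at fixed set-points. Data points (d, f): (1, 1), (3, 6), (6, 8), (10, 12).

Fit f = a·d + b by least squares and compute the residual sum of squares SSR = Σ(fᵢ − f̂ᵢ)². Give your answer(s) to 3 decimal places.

With design matrix X, XᵀX = [[146, 20]; [20, 4]] and Xᵀf = [187, 27]ᵀ.
det = 146·4 − 20² = 184.
a = (187·4 − 20·27)/184 = 26/23; b = (146·27 − 20·187)/184 = 101/92.
Residuals: -113/92, 139/92, 11/92, -37/92; SSR = 365/92.

SSR = 3.967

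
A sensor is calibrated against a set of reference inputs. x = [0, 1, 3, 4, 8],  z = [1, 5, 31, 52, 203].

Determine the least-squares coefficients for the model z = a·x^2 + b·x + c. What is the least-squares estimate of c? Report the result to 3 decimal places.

c = 1.223

With design matrix A, AᵀA = [[4434, 604, 90]; [604, 90, 16]; [90, 16, 5]] and Aᵀz = [14108, 1930, 292]ᵀ.
Row-reducing yields a = 36060/11659, b = 5483/11659, c = 14260/11659.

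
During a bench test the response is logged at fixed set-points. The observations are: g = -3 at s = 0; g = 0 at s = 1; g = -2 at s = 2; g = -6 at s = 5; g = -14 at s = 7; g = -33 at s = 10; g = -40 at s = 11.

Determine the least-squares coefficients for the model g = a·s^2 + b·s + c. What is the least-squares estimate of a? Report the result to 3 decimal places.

Setting ∂/∂a … = 0 gives: 27684·a + 2808·b + 300·c = -8984;  2808·a + 300·b + 36·c = -902;  300·a + 36·b + 7·c = -98.
Row-reducing yields a = -6701/14931, b = 1635/1106, c = -1684/711.

a = -0.449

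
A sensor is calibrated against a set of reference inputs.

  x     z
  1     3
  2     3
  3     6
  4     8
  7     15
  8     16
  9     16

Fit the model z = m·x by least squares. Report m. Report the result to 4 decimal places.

m = 1.9464

Normal-equation sums: Σx·x = 224.
For Mᵀz: Σx·z = 436.
Hence m = 436 / 224 ≈ 1.94643.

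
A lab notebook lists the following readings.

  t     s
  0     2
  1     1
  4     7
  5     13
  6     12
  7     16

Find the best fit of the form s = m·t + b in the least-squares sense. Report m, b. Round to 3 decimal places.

m = 2.124, b = 0.356

Entries of AᵀA: Σt·t = 127, Σt = 23, Σ1 = 6.
And Σt·s = 278, Σs = 51.
Normal equations: [[127, 23]; [23, 6]]·[m, b]ᵀ = [278, 51]ᵀ.
Eliminating b: 6·(row 1) − 23·(row 2) gives 233·m = 6·278 − 23·51 = 495, so m = 495/233.
Then b = (51 − 23·(495/233))/6 = 83/233.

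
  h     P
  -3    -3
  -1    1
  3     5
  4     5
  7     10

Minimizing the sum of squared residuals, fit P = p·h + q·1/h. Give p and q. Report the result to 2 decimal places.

Entries of AᵀA: Σh·h = 84, Σh·1/h = 5, Σ1/h·1/h = 9209/7056.
Right-hand side: Σh·P = 113, Σ1/h·P = 365/84.
det = 84·(9209/7056) − 5² = 7109/84.
p = (113·(9209/7056) − 5·(365/84))/(7109/84) = 887317/597156; q = (84·(365/84) − 5·113)/(7109/84) = -16800/7109.

p = 1.49, q = -2.36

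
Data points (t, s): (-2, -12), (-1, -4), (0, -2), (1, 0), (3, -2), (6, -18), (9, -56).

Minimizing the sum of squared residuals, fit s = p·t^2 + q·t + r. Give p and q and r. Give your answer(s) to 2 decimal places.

The normal equations are: 7956·p + 964·q + 132·r = -5254;  964·p + 132·q + 16·r = -590;  132·p + 16·q + 7·r = -94.
Solving the 3×3 system (Gaussian elimination) gives p = -119/118, q = 181/59, r = -84/59.

p = -1.01, q = 3.07, r = -1.42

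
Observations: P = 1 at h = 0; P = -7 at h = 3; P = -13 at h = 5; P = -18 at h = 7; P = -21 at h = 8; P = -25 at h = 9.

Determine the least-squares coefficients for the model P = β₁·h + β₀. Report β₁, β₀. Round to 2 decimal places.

β₁ = -2.83, β₀ = 1.27

Entries of MᵀM: Σh·h = 228, Σh = 32, Σ1 = 6.
Moment sums: Σh·P = -605, ΣP = -83.
So MᵀM·[β₁, β₀]ᵀ = MᵀP: [[228, 32]; [32, 6]]·[β₁, β₀]ᵀ = [-605, -83]ᵀ.
det = 228·6 − 32² = 344.
β₁ = ((-605)·6 − 32·(-83))/344 = -487/172; β₀ = (228·(-83) − 32·(-605))/344 = 109/86.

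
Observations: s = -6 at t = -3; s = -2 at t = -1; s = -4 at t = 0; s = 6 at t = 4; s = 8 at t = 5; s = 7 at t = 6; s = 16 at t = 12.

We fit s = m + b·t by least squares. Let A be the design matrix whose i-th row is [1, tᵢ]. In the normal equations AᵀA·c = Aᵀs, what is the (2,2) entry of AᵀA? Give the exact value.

231

Row 2 ↔ basis t, column 2 ↔ basis t, so (AᵀA)_{2,2} = Σᵢ (t)·(t) = (-3)·(-3) + (-1)·(-1) + (0)·(0) + (4)·(4) + (5)·(5) + (6)·(6) + (12)·(12) = 231.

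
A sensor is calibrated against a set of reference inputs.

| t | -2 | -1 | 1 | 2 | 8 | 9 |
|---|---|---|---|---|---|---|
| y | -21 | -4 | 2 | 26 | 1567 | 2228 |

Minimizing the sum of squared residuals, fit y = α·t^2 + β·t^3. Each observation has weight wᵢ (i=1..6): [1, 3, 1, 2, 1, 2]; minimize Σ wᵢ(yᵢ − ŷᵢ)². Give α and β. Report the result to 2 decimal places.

α = 0.40, β = 3.01

Forming AᵀWA = [[17270, 150896]; [150896, 1325222]] and AᵀWy = [461338, 4051326]ᵀ gives AᵀWA·[α, β]ᵀ = AᵀWy.
Eliminating β: 1325222·(row 1) − 150896·(row 2) gives 116981124·α = 1325222·461338 − 150896·4051326 = 46378940, so α = 11594735/29245281.
Then β = (4051326 − 150896·(11594735/29245281))/1325222 = 88085293/29245281.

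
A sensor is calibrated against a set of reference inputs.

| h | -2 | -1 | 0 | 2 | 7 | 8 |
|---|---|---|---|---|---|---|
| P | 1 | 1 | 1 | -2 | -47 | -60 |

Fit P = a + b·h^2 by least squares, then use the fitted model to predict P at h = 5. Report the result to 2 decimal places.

Setting ∂/∂a … = 0 gives: 6·a + 122·b = -106;  122·a + 6530·b = -6146.
Determinant 6·6530 − 122² = 24296.
a = ((-106)·6530 − 122·(-6146))/24296 = 7204/3037; b = (6·(-6146) − 122·(-106))/24296 = -2993/3037.
At h = 5: P̂ = (7204/3037)·(1) + (-2993/3037)·(25) = -67621/3037.

P̂ = -22.27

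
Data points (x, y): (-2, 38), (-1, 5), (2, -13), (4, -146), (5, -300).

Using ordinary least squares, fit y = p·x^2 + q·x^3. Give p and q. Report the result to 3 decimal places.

The normal equations are: 914·p + 4148·q = -9731;  4148·p + 19850·q = -47257.
Eliminating q: 19850·(row 1) − 4148·(row 2) gives 936996·p = 19850·(-9731) − 4148·(-47257) = 2861686, so p = 1430843/468498.
Then q = ((-47257) − 4148·(1430843/468498))/19850 = -1414355/468498.

p = 3.054, q = -3.019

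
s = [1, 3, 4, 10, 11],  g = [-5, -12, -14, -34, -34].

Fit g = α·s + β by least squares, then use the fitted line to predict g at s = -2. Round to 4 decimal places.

With design matrix A, AᵀA = [[247, 29]; [29, 5]] and Aᵀg = [-811, -99]ᵀ.
Eliminating β: 5·(row 1) − 29·(row 2) gives 394·α = 5·(-811) − 29·(-99) = -1184, so α = -592/197.
Then β = ((-99) − 29·(-592/197))/5 = -467/197.
At s = -2: ĝ = (-592/197)·(-2) + (-467/197)·(1) = 717/197.

ĝ = 3.6396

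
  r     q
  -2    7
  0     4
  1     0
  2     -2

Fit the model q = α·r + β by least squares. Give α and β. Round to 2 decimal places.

α = -2.31, β = 2.83

Compute the Gram sums: Σr·r = 9, Σr = 1, Σ1 = 4.
Moment sums: Σr·q = -18, Σq = 9.
Normal equations: [[9, 1]; [1, 4]]·[α, β]ᵀ = [-18, 9]ᵀ.
det = 9·4 − 1² = 35.
α = ((-18)·4 − 1·9)/35 = -81/35; β = (9·9 − 1·(-18))/35 = 99/35.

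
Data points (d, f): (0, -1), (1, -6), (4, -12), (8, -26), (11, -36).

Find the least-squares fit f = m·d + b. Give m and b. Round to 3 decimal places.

With design matrix X, XᵀX = [[202, 24]; [24, 5]] and Xᵀf = [-658, -81]ᵀ.
Determinant 202·5 − 24² = 434.
m = ((-658)·5 − 24·(-81))/434 = -673/217; b = (202·(-81) − 24·(-658))/434 = -285/217.

m = -3.101, b = -1.313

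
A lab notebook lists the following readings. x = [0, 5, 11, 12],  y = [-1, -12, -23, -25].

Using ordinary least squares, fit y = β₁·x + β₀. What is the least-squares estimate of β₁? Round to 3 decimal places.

Entries of AᵀA: Σx·x = 290, Σx = 28, Σ1 = 4.
Moment sums: Σx·y = -613, Σy = -61.
Eliminating β₀: 4·(row 1) − 28·(row 2) gives 376·β₁ = 4·(-613) − 28·(-61) = -744, so β₁ = -93/47.
Then β₀ = ((-61) − 28·(-93/47))/4 = -263/188.

β₁ = -1.979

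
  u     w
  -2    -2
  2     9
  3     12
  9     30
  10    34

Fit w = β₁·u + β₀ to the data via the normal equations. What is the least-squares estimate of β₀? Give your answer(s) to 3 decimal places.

Normal-equation sums: Σu·u = 198, Σu = 22, Σ1 = 5.
For Xᵀw: Σu·w = 668, Σw = 83.
XᵀX·[β₁, β₀]ᵀ = Xᵀw becomes [[198, 22]; [22, 5]]·[β₁, β₀]ᵀ = [668, 83]ᵀ.
Δ = 198·5 − 22² = 506.
β₁ = (668·5 − 22·83)/506 = 757/253; β₀ = (198·83 − 22·668)/506 = 79/23.

β₀ = 3.435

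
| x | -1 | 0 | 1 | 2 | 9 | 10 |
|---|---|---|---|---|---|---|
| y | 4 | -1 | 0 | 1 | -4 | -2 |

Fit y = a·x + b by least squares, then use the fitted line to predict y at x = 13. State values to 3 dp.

ŷ = -4.602

Sums needed: Σx·x = 187, Σx = 21, Σ1 = 6.
For Aᵀy: Σx·y = -58, Σy = -2.
det = 187·6 − 21² = 681.
a = ((-58)·6 − 21·(-2))/681 = -102/227; b = (187·(-2) − 21·(-58))/681 = 844/681.
At x = 13: ŷ = (-102/227)·(13) + (844/681)·(1) = -3134/681.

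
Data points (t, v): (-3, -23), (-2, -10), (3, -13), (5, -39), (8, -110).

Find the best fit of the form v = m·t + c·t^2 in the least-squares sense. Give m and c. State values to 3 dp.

m = 1.680, c = -1.926

Sums needed: Σt·t = 111, Σt·t^2 = 629, Σt^2·t^2 = 4899.
For Aᵀv: Σt·v = -1025, Σt^2·v = -8379.
Eliminating c: 4899·(row 1) − 629·(row 2) gives 148148·m = 4899·(-1025) − 629·(-8379) = 248916, so m = 62229/37037.
Then c = ((-8379) − 629·(62229/37037))/4899 = -1928/1001.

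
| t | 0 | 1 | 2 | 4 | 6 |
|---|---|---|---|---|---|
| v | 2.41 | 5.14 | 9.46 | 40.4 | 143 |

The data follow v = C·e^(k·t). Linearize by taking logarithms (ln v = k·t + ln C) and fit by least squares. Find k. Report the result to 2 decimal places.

Linearized form: ln v = k·t + ln C. From the 5 transformed points,
Σt = 13.0000, Σ(t)² = 57.0000, Σln v = 13.4254, Σt·ln v = 50.7036.
Equations: 57.0000·k + 13.0000·ln C = 50.7036;  13.0000·k + 5·ln C = 13.4254.
Δ = 57.0000·5 − (13.0000)² = 116.0000; k = (50.7036·5 − 13.0000·13.4254)/116.0000 = 0.68093, ln C = (57.0000·13.4254 − 13.0000·50.7036)/116.0000 = 0.91468.

k = 0.68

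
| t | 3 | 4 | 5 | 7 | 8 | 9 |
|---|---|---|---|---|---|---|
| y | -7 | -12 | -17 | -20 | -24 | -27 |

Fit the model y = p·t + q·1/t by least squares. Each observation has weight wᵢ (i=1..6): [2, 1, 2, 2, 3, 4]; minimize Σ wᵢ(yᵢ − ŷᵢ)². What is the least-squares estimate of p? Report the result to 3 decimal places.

Entries of MᵀWM: Σwᵢ·t·t = 698, Σwᵢ·t·1/t = 14, Σwᵢ·1/t·1/t = 3186607/6350400.
For MᵀWy: Σwᵢ·t·y = -2088, Σwᵢ·1/t·y = -4324/105.
MᵀWM·[p, q]ᵀ = MᵀWy becomes [[698, 14]; [14, 3186607/6350400]]·[p, q]ᵀ = [-2088, -4324/105]ᵀ.
Δ = 698·(3186607/6350400) − 14² = 489786643/3175200.
p = ((-2088)·(3186607/6350400) − 14·(-4324/105))/(489786643/3175200) = -1496209068/489786643; q = (698·(-4324/105) − 14·(-2088))/(489786643/3175200) = 1548529920/489786643.

p = -3.055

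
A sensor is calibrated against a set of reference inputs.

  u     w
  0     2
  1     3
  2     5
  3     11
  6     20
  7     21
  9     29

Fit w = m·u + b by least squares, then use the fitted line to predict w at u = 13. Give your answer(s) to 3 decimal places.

From the data, Σu·u = 180, Σu = 28, Σ1 = 7.
For Aᵀw: Σu·w = 574, Σw = 91.
Determinant 180·7 − 28² = 476.
m = (574·7 − 28·91)/476 = 105/34; b = (180·91 − 28·574)/476 = 11/17.
At u = 13: ŵ = (105/34)·(13) + (11/17)·(1) = 1387/34.

ŵ = 40.794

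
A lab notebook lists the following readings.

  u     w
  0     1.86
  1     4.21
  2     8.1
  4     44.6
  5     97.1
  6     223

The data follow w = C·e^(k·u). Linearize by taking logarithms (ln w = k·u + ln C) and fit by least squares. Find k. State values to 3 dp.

k = 0.798

Let Y = ln w. Fitting Y = k·u + ln C by least squares:
Σu = 18.0000, Σ(u)² = 82.0000, Σln w = 17.9306, Σu·ln w = 76.1339.
Equations: 82.0000·k + 18.0000·ln C = 76.1339;  18.0000·k + 6·ln C = 17.9306.
Δ = 82.0000·6 − (18.0000)² = 168.0000; k = (76.1339·6 − 18.0000·17.9306)/168.0000 = 0.79794, ln C = (82.0000·17.9306 − 18.0000·76.1339)/168.0000 = 0.59462.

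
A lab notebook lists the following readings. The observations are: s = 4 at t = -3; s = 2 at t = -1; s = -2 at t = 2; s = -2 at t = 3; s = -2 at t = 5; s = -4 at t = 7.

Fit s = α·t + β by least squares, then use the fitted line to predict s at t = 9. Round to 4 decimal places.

ŝ = -5.9613

Sums needed: Σt·t = 97, Σt = 13, Σ1 = 6.
Moment sums: Σt·s = -62, Σs = -4.
So XᵀX·[α, β]ᵀ = Xᵀs: [[97, 13]; [13, 6]]·[α, β]ᵀ = [-62, -4]ᵀ.
Δ = 97·6 − 13² = 413.
α = ((-62)·6 − 13·(-4))/413 = -320/413; β = (97·(-4) − 13·(-62))/413 = 418/413.
At t = 9: ŝ = (-320/413)·(9) + (418/413)·(1) = -2462/413.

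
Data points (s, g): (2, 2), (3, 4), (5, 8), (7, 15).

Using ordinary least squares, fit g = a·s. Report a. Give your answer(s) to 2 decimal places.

The normal system MᵀM·[a]ᵀ = Mᵀg is [[87]]·[a]ᵀ = [161]ᵀ.
a = 161/87 = 1.85057.

a = 1.85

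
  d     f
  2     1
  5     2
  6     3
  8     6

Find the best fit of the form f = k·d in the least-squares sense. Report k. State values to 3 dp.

k = 0.605

Setting ∂/∂k … = 0 gives: 129·k = 78.
(Σd·d = 129, Σd·f = 78.)
k = 78/129 = 0.604651.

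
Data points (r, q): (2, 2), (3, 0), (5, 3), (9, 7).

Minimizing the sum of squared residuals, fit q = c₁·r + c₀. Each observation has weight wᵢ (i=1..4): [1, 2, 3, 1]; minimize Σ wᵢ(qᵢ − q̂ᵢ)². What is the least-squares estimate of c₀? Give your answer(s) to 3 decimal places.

The normal system XᵀWX·[c₁, c₀]ᵀ = XᵀWq is [[178, 32]; [32, 7]]·[c₁, c₀]ᵀ = [112, 18]ᵀ.
Eliminating c₀: 7·(row 1) − 32·(row 2) gives 222·c₁ = 7·112 − 32·18 = 208, so c₁ = 104/111.
Then c₀ = (18 − 32·(104/111))/7 = -190/111.

c₀ = -1.712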